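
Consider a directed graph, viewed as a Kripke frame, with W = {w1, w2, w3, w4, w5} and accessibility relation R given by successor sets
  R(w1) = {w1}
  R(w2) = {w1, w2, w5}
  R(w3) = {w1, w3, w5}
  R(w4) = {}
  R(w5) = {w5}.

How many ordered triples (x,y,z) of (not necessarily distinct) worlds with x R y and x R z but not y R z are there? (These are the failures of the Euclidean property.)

Enumerating: (w2,w1,w2), (w2,w1,w5), (w2,w5,w1), (w2,w5,w2), (w3,w1,w3), (w3,w1,w5), (w3,w5,w1), (w3,w5,w3).

8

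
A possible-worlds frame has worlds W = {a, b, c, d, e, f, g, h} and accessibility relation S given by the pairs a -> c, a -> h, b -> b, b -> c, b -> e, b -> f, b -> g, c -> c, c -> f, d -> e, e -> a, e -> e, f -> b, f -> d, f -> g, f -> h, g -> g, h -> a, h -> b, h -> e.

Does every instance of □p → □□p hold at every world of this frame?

No

The schema 4 characterises exactly the transitive frames.
Transitive: no — a S c and c S f, but not a S f.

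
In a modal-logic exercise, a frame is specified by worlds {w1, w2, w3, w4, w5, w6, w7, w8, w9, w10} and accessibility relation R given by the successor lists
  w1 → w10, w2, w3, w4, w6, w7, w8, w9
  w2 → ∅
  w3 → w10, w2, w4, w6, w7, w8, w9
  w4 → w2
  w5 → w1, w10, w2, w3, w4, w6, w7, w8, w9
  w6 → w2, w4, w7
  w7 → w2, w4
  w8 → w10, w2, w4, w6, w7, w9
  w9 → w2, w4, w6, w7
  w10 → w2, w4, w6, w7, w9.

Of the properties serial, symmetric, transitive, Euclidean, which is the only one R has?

transitive

Serial: no — w2 has no R-successor.
Symmetric: no — w1 R w10 but not w10 R w1.
Transitive: yes — every two-step R-path is closed by a direct edge.
Euclidean: no — w1 R w10 and w1 R w3, but not w10 R w3.
Only transitive holds.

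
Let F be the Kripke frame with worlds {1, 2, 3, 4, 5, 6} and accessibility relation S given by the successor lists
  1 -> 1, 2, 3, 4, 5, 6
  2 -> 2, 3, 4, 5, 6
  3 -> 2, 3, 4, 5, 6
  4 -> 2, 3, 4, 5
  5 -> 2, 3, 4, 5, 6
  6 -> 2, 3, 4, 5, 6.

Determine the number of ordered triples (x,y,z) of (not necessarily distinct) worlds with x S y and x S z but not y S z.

Enumerating: (1,2,1), (1,3,1), (1,4,1), (1,4,6), (1,5,1), (1,6,1), (2,4,6), (3,4,6), (5,4,6), (6,4,6).

10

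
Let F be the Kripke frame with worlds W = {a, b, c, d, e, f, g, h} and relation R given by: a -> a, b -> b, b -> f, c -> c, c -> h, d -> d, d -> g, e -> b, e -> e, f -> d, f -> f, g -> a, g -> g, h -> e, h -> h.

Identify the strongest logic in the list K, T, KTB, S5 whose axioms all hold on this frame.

Reflexive (axiom T): yes — every world is R-related to itself.
Symmetric (axiom B): no — b R f but not f R b.
Euclidean (axiom 5): no — b R f and b R b, but not f R b.
So F validates K, T; KTB would additionally require R to be symmetric. The strongest is T.

T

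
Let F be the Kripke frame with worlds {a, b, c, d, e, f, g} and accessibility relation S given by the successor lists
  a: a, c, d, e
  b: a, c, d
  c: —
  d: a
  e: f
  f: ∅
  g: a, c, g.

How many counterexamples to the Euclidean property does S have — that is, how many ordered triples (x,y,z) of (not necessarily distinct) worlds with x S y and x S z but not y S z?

21

Enumerating: (a,c,a), (a,c,c), (a,c,d), (a,c,e), (a,d,c), (a,d,d), (a,d,e), (a,e,a), (a,e,c), (a,e,d), (a,e,e), (b,c,a), … and 9 more.
Total: 21.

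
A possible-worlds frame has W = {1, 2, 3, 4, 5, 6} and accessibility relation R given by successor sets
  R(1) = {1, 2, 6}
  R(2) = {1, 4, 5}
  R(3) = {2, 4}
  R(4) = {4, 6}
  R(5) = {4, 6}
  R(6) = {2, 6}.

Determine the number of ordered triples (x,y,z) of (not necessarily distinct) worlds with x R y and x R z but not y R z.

15

Enumerating: (1,2,2), (1,2,6), (1,6,1), (2,1,4), (2,1,5), (2,4,1), (2,4,5), (2,5,1), (2,5,5), (3,2,2), (3,4,2), (4,6,4), (5,6,4), (6,2,2), (6,2,6).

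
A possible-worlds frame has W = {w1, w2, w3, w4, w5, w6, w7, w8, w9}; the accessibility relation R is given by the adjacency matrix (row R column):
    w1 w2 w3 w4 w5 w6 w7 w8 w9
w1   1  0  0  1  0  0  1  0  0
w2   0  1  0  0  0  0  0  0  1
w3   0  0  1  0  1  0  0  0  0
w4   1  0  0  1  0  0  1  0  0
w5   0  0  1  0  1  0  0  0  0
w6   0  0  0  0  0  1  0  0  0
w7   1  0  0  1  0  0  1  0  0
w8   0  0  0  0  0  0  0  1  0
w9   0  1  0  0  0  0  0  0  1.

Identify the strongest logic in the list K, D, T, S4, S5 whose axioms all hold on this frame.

Serial (axiom D): yes — every world has a successor (e.g. w1 R w1).
Reflexive (axiom T): yes — every world is R-related to itself.
Transitive (axiom 4): yes — every two-step R-path is closed by a direct edge.
Euclidean (axiom 5): yes — any two successors of a common world are R-related.
So F validates K, D, T, S4, S5. The strongest is S5.

S5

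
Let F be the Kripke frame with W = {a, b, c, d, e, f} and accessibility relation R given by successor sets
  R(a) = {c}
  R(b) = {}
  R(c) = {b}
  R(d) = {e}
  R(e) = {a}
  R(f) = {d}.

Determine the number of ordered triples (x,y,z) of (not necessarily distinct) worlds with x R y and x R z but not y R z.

5

Enumerating: (a,c,c), (c,b,b), (d,e,e), (e,a,a), (f,d,d).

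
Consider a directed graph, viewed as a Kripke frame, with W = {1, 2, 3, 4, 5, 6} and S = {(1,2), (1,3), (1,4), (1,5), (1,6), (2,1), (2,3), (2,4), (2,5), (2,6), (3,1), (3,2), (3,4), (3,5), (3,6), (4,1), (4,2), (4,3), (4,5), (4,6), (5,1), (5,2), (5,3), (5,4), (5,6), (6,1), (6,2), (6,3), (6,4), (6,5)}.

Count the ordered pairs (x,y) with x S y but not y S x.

0

S is symmetric; there are no such tuples.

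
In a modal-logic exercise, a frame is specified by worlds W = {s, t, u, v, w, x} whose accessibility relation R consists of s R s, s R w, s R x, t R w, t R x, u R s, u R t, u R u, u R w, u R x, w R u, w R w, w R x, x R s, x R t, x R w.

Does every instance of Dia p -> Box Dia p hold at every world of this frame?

No

By correspondence theory, 5 is valid on a frame iff R is Euclidean.
Euclidean: no — u R s and u R t, but not s R t.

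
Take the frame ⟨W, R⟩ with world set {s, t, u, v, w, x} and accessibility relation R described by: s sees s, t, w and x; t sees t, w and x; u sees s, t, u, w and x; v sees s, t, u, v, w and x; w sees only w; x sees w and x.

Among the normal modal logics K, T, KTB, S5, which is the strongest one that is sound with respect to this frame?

Reflexive (axiom T): yes — every world is R-related to itself.
Symmetric (axiom B): no — s R t but not t R s.
Euclidean (axiom 5): no — s R w and s R t, but not w R t.
So F validates K, T; KTB would additionally require R to be symmetric. The strongest is T.

T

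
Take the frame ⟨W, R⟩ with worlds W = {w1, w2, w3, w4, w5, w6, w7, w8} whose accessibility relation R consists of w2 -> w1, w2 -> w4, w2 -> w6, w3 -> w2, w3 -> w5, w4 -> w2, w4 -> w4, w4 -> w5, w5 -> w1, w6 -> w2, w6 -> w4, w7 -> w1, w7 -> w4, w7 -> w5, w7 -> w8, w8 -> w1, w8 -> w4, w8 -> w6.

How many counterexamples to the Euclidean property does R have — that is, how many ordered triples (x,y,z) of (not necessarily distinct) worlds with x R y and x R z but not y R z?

Enumerating: (w2,w1,w1), (w2,w1,w4), (w2,w1,w6), (w2,w4,w1), (w2,w4,w6), (w2,w6,w1), (w2,w6,w6), (w3,w2,w2), (w3,w2,w5), (w3,w5,w2), (w3,w5,w5), (w4,w2,w2), … and 24 more.
Total: 36.

36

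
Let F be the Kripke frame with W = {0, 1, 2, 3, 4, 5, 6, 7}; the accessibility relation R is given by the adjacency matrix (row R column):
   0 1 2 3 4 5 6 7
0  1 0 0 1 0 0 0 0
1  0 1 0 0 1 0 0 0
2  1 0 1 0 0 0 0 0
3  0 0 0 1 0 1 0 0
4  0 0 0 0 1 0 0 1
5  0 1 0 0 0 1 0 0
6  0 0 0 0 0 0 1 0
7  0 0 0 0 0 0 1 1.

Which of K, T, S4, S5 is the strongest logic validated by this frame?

T

Reflexive (axiom T): yes — every world is R-related to itself.
Transitive (axiom 4): no — 0 R 3 and 3 R 5, but not 0 R 5.
Euclidean (axiom 5): no — 0 R 3 and 0 R 0, but not 3 R 0.
So F validates K, T; S4 would additionally require R to be transitive. The strongest is T.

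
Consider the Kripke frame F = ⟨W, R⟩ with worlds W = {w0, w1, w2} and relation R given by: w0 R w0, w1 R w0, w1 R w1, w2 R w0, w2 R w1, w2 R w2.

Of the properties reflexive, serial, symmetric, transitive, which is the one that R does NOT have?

symmetric

Reflexive: yes — every world is R-related to itself.
Serial: yes — every world has a successor (e.g. w0 R w0).
Symmetric: no — w1 R w0 but not w0 R w1.
Transitive: yes — every two-step R-path is closed by a direct edge.
Only symmetric fails.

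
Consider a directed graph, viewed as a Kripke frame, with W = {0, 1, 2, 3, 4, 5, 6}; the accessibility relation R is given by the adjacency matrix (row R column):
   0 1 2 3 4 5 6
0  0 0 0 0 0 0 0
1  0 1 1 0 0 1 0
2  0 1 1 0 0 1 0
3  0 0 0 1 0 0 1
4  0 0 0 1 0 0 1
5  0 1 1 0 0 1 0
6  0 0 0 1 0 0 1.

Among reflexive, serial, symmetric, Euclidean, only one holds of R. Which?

Reflexive: no — 0 is not related to itself.
Serial: no — 0 has no R-successor.
Symmetric: no — 4 R 3 but not 3 R 4.
Euclidean: yes — any two successors of a common world are R-related.
Only Euclidean holds.

Euclidean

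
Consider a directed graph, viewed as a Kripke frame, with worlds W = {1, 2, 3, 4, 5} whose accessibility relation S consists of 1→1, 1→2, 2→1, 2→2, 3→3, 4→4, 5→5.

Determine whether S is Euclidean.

Euclidean: yes — any two successors of a common world are S-related.

Yes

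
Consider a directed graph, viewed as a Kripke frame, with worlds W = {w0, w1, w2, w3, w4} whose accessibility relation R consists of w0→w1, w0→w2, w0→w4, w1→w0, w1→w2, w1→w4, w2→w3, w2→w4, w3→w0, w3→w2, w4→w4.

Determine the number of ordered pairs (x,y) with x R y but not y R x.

Enumerating: (w0,w2), (w0,w4), (w1,w2), (w1,w4), (w2,w4), (w3,w0).

6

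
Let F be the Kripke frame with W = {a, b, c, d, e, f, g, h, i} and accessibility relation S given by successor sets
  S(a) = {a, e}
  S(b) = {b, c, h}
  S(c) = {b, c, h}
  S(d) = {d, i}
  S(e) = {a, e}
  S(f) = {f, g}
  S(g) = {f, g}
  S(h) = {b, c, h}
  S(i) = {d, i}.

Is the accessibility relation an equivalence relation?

Yes

Reflexive: yes — every world is S-related to itself.
Symmetric: yes — every pair in S has its reverse in S.
Transitive: yes — every two-step S-path is closed by a direct edge.
So S is an equivalence relation.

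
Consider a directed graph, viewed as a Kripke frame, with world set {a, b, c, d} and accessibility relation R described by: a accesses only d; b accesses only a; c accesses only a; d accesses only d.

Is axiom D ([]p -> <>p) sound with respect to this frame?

Yes

By correspondence theory, D is valid on a frame iff R is serial.
Serial: yes — every world has a successor (e.g. a R d).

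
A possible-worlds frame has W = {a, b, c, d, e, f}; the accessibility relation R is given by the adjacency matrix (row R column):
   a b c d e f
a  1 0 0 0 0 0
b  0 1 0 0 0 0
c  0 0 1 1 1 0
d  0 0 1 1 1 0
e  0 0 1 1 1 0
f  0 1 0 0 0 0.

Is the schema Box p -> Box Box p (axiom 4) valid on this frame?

Yes

By correspondence theory, 4 is valid on a frame iff R is transitive.
Transitive: yes — every two-step R-path is closed by a direct edge.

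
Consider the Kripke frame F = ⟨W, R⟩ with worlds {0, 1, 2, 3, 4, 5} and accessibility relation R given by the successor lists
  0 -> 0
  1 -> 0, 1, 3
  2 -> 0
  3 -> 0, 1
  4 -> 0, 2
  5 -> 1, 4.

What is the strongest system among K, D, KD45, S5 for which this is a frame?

D

Serial (axiom D): yes — every world has a successor (e.g. 0 R 0).
Euclidean (axiom 5): no — 1 R 0 and 1 R 3, but not 0 R 3.
Transitive (axiom 4): no — 5 R 1 and 1 R 0, but not 5 R 0.
Reflexive (axiom T): no — 2 is not related to itself.
So F validates K, D; KD45 would additionally require R to be Euclidean and transitive. The strongest is D.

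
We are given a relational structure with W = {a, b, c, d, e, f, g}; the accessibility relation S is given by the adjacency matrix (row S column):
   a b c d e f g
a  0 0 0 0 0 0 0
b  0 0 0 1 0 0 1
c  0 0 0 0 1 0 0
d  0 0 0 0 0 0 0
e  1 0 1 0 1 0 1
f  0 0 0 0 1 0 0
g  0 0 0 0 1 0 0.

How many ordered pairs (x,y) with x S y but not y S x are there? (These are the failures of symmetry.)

Enumerating: (b,d), (b,g), (e,a), (f,e).

4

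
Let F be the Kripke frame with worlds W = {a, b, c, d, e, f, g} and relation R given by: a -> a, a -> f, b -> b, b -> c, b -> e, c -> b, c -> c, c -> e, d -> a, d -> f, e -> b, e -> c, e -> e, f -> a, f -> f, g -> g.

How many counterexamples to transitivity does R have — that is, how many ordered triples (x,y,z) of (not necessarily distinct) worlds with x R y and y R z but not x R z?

0

R is transitive; there are no such tuples.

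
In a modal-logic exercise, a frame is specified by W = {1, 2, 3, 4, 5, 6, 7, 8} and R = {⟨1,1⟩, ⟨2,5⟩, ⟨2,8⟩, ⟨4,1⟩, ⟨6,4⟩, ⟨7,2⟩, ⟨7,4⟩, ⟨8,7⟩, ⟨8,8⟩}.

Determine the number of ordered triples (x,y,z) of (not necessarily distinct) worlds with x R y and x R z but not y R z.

10

Enumerating: (2,5,5), (2,5,8), (2,8,5), (6,4,4), (7,2,2), (7,2,4), (7,4,2), (7,4,4), (8,7,7), (8,7,8).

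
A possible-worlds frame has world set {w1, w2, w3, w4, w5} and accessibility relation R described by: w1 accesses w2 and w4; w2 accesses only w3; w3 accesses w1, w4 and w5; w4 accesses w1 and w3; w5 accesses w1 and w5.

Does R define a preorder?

Reflexive: no — w1 is not related to itself.
Transitive: no — w1 R w2 and w2 R w3, but not w1 R w3.
So R is not a preorder.

No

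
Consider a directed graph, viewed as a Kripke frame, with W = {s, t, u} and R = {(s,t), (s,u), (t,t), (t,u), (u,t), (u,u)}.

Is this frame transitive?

Yes

Transitive: yes — every two-step R-path is closed by a direct edge.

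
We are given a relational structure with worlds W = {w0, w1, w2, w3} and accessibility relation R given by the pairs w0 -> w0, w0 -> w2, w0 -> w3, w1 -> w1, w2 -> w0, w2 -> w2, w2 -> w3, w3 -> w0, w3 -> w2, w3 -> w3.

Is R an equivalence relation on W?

Yes

Reflexive: yes — every world is R-related to itself.
Symmetric: yes — every pair in R has its reverse in R.
Transitive: yes — every two-step R-path is closed by a direct edge.
So R is an equivalence relation.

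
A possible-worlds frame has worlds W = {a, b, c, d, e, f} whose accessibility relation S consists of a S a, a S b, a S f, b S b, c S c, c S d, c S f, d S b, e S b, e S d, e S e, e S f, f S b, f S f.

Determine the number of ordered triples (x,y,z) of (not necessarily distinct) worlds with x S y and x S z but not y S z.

Enumerating: (a,b,a), (a,b,f), (a,f,a), (c,d,c), (c,d,d), (c,d,f), (c,f,c), (c,f,d), (e,b,d), (e,b,e), (e,b,f), (e,d,d), (e,d,e), (e,d,f), (e,f,d), (e,f,e), (f,b,f).

17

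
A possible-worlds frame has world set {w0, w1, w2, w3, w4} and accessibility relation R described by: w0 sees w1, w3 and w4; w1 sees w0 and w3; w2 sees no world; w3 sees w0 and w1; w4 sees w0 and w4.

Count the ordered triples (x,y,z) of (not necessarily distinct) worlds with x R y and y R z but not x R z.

Enumerating: (w0,w1,w0), (w0,w3,w0), (w0,w4,w0), (w1,w0,w1), (w1,w0,w4), (w1,w3,w1), (w3,w0,w3), (w3,w0,w4), (w3,w1,w3), (w4,w0,w1), (w4,w0,w3).

11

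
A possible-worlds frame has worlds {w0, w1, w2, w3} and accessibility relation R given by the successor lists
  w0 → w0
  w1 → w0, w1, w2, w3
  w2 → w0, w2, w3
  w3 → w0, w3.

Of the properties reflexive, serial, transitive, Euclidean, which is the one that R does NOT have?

Reflexive: yes — every world is R-related to itself.
Serial: yes — every world has a successor (e.g. w0 R w0).
Transitive: yes — every two-step R-path is closed by a direct edge.
Euclidean: no — w1 R w0 and w1 R w2, but not w0 R w2.
Only Euclidean fails.

Euclidean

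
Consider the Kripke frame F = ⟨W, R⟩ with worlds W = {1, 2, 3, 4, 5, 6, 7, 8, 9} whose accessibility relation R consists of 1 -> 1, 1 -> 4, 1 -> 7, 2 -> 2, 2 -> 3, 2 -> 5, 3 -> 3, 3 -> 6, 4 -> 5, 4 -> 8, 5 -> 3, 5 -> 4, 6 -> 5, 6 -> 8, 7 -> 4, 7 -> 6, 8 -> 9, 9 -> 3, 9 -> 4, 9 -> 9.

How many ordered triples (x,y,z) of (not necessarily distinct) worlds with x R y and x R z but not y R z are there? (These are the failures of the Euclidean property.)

31

Enumerating: (1,4,1), (1,4,4), (1,4,7), (1,7,1), (1,7,7), (2,3,2), (2,3,5), (2,5,2), (2,5,5), (3,6,3), (3,6,6), (4,5,5), … and 19 more.
Total: 31.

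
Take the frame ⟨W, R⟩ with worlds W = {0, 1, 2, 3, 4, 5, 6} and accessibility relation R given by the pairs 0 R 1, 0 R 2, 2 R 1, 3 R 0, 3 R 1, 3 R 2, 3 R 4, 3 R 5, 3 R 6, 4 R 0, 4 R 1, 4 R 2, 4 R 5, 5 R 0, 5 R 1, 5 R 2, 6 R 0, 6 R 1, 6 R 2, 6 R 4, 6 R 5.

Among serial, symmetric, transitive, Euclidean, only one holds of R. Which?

Serial: no — 1 has no R-successor.
Symmetric: no — 0 R 1 but not 1 R 0.
Transitive: yes — every two-step R-path is closed by a direct edge.
Euclidean: no — 0 R 1 and 0 R 2, but not 1 R 2.
Only transitive holds.

transitive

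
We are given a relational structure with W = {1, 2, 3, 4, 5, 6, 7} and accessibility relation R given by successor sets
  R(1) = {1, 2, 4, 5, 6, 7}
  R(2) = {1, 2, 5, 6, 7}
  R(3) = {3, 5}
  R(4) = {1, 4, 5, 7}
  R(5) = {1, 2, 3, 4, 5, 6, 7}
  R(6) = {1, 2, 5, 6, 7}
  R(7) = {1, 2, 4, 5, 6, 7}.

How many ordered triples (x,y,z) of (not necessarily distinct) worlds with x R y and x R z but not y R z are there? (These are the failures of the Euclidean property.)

22

Enumerating: (1,2,4), (1,4,2), (1,4,6), (1,6,4), (5,1,3), (5,2,3), (5,2,4), (5,3,1), (5,3,2), (5,3,4), (5,3,6), (5,3,7), … and 10 more.
Total: 22.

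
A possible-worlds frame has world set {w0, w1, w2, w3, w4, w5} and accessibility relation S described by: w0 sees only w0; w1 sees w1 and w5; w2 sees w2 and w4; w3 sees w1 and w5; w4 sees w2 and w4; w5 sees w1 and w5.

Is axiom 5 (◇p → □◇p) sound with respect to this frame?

Yes

By correspondence theory, 5 is valid on a frame iff S is Euclidean.
Euclidean: yes — any two successors of a common world are S-related.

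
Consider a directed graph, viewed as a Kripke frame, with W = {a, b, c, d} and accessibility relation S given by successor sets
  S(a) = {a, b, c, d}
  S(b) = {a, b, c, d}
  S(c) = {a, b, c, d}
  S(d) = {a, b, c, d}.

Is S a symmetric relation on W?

Yes

Symmetric: yes — every pair in S has its reverse in S.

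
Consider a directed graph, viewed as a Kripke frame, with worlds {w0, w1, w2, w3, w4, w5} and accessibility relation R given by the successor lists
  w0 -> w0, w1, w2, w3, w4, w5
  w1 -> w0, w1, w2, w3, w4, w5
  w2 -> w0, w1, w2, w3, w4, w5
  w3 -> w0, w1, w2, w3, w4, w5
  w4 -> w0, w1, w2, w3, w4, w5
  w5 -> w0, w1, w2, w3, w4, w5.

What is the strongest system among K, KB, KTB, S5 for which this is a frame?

Symmetric (axiom B): yes — every pair in R has its reverse in R.
Reflexive (axiom T): yes — every world is R-related to itself.
Euclidean (axiom 5): yes — any two successors of a common world are R-related.
So F validates K, KB, KTB, S5. The strongest is S5.

S5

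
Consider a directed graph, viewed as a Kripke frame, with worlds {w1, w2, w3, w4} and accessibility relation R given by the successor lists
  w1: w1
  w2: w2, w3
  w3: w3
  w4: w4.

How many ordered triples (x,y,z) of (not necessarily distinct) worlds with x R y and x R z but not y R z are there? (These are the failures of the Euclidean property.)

Enumerating: (w2,w3,w2).

1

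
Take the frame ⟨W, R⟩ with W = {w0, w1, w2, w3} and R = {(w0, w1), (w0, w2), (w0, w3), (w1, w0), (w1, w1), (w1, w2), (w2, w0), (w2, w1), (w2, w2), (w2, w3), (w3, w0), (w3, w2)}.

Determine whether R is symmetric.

Symmetric: yes — every pair in R has its reverse in R.

Yes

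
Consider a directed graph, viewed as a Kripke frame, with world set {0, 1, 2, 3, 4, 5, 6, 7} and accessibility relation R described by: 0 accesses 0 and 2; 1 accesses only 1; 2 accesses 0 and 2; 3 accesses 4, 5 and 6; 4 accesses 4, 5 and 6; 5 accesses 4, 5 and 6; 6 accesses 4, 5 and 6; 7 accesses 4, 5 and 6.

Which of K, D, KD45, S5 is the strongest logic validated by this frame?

KD45

Serial (axiom D): yes — every world has a successor (e.g. 0 R 0).
Euclidean (axiom 5): yes — any two successors of a common world are R-related.
Transitive (axiom 4): yes — every two-step R-path is closed by a direct edge.
Reflexive (axiom T): no — 3 is not related to itself.
So F validates K, D, KD45; S5 would additionally require R to be reflexive. The strongest is KD45.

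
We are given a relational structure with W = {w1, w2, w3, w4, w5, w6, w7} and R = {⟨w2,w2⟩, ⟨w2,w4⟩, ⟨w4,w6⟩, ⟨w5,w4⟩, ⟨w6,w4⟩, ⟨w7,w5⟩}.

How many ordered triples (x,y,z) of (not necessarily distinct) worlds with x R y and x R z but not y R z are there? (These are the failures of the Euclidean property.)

Enumerating: (w2,w4,w2), (w2,w4,w4), (w4,w6,w6), (w5,w4,w4), (w6,w4,w4), (w7,w5,w5).

6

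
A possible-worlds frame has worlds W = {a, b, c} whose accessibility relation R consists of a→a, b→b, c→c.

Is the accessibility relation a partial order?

Reflexive: yes — every world is R-related to itself.
Transitive: yes — every two-step R-path is closed by a direct edge.
Antisymmetric: yes — no distinct pair is related both ways.
So R is a partial order.

Yes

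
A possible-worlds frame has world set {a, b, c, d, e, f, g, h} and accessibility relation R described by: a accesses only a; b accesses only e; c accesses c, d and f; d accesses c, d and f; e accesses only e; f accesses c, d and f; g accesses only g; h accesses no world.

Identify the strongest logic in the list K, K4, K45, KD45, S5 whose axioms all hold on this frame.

K45

Transitive (axiom 4): yes — every two-step R-path is closed by a direct edge.
Euclidean (axiom 5): yes — any two successors of a common world are R-related.
Serial (axiom D): no — h has no R-successor.
Reflexive (axiom T): no — b is not related to itself.
So F validates K, K4, K45; KD45 would additionally require R to be serial. The strongest is K45.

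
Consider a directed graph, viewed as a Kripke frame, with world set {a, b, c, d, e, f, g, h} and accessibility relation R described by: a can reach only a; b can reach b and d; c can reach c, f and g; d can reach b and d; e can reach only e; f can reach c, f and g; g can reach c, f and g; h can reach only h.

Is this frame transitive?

Transitive: yes — every two-step R-path is closed by a direct edge.

Yes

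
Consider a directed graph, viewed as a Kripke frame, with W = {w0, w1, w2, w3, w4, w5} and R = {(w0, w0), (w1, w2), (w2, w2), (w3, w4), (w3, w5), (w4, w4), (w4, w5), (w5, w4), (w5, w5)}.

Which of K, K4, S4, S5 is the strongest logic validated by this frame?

K4

Transitive (axiom 4): yes — every two-step R-path is closed by a direct edge.
Reflexive (axiom T): no — w1 is not related to itself.
Euclidean (axiom 5): yes — any two successors of a common world are R-related.
So F validates K, K4; S4 would additionally require R to be reflexive. The strongest is K4.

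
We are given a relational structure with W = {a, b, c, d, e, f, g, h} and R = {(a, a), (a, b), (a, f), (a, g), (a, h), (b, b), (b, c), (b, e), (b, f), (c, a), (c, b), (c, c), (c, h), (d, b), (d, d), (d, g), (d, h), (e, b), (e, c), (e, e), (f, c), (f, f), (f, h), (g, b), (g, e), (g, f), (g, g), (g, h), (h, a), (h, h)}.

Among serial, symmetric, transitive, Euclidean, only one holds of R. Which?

Serial: yes — every world has a successor (e.g. a R a).
Symmetric: no — a R b but not b R a.
Transitive: no — a R b and b R c, but not a R c.
Euclidean: no — a R b and a R g, but not b R g.
Only serial holds.

serial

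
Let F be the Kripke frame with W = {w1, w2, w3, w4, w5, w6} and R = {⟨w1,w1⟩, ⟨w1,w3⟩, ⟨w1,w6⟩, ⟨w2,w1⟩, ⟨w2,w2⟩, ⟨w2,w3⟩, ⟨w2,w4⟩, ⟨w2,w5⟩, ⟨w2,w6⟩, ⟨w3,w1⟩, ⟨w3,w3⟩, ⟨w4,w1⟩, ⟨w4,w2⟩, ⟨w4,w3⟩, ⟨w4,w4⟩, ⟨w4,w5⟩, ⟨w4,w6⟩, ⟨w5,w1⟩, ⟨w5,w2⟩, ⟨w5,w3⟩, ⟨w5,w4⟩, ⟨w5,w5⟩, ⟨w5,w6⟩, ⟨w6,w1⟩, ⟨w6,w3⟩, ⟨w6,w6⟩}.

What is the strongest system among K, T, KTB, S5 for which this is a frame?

Reflexive (axiom T): yes — every world is R-related to itself.
Symmetric (axiom B): no — w2 R w1 but not w1 R w2.
Euclidean (axiom 5): no — w1 R w3 and w1 R w6, but not w3 R w6.
So F validates K, T; KTB would additionally require R to be symmetric. The strongest is T.

T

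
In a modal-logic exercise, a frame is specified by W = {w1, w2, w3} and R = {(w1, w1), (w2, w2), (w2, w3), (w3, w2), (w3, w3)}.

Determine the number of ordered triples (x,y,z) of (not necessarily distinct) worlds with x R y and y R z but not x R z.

0

R is transitive; there are no such tuples.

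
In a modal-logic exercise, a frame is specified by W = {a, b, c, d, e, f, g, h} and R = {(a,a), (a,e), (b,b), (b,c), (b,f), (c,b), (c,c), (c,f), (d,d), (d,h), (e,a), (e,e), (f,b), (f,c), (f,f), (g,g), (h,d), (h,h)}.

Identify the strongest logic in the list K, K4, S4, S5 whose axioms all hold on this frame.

S5

Transitive (axiom 4): yes — every two-step R-path is closed by a direct edge.
Reflexive (axiom T): yes — every world is R-related to itself.
Euclidean (axiom 5): yes — any two successors of a common world are R-related.
So F validates K, K4, S4, S5. The strongest is S5.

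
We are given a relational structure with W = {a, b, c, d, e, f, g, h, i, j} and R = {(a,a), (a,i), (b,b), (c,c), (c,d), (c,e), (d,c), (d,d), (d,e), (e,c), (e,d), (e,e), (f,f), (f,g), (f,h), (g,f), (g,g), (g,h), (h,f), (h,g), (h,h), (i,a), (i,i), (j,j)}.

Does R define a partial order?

Reflexive: yes — every world is R-related to itself.
Transitive: yes — every two-step R-path is closed by a direct edge.
Antisymmetric: no — a R i and i R a with a ≠ i.
So R is not a partial order.

No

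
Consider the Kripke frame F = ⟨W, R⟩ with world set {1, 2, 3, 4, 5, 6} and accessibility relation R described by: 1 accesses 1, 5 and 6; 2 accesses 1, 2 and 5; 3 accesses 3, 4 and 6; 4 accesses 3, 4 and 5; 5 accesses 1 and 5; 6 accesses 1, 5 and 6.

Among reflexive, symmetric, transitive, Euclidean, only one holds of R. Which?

reflexive

Reflexive: yes — every world is R-related to itself.
Symmetric: no — 2 R 1 but not 1 R 2.
Transitive: no — 2 R 1 and 1 R 6, but not 2 R 6.
Euclidean: no — 1 R 5 and 1 R 6, but not 5 R 6.
Only reflexive holds.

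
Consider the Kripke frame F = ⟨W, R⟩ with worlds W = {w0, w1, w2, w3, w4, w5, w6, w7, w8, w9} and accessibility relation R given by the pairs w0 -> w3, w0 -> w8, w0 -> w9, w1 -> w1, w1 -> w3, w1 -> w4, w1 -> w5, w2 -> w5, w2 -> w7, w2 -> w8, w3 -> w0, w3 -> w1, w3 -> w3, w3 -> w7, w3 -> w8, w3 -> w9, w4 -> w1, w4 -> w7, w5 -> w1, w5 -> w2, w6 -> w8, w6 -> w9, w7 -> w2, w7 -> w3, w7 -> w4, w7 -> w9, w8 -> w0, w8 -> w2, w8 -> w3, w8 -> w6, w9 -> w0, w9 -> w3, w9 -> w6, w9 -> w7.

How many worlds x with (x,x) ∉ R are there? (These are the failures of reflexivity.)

8

Enumerating: w0, w2, w4, w5, w6, w7, w8, w9.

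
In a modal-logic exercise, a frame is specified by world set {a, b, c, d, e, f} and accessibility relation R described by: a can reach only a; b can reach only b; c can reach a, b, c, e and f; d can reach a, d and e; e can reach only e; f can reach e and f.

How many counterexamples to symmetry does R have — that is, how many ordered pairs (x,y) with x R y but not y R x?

7

Enumerating: (c,a), (c,b), (c,e), (c,f), (d,a), (d,e), (f,e).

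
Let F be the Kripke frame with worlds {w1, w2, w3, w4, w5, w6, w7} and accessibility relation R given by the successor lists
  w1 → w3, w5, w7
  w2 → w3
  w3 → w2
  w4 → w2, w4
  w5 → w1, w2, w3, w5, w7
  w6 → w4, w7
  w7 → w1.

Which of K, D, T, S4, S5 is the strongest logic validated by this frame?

D

Serial (axiom D): yes — every world has a successor (e.g. w1 R w3).
Reflexive (axiom T): no — w1 is not related to itself.
Transitive (axiom 4): no — w1 R w3 and w3 R w2, but not w1 R w2.
Euclidean (axiom 5): no — w1 R w3 and w1 R w5, but not w3 R w5.
So F validates K, D; T would additionally require R to be reflexive. The strongest is D.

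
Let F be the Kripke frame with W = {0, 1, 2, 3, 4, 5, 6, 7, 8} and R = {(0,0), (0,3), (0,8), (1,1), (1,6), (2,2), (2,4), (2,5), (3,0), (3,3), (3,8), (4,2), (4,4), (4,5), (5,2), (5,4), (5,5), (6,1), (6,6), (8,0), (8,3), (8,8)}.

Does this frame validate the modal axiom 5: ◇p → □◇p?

By correspondence theory, 5 is valid on a frame iff R is Euclidean.
Euclidean: yes — any two successors of a common world are R-related.

Yes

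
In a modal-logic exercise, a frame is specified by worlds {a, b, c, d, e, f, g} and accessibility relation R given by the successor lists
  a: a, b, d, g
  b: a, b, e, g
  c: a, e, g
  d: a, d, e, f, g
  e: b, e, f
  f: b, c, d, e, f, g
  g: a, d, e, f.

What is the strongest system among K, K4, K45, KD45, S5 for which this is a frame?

K

Transitive (axiom 4): no — a R b and b R e, but not a R e.
Euclidean (axiom 5): no — a R b and a R d, but not b R d.
Serial (axiom D): yes — every world has a successor (e.g. a R a).
Reflexive (axiom T): no — c is not related to itself.
So F validates K; K4 would additionally require R to be transitive. The strongest is K.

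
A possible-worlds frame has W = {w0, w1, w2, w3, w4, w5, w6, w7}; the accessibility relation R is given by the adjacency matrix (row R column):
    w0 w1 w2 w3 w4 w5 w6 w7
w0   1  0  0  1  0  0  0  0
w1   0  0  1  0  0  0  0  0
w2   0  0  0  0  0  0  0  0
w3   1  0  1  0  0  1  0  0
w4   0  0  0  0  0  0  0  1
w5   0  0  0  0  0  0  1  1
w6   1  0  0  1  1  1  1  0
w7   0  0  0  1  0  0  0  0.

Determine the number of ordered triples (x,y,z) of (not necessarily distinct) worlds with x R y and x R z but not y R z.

Enumerating: (w0,w3,w3), (w1,w2,w2), (w3,w0,w2), (w3,w0,w5), (w3,w2,w0), (w3,w2,w2), (w3,w2,w5), (w3,w5,w0), (w3,w5,w2), (w3,w5,w5), (w4,w7,w7), (w5,w6,w7), … and 18 more.
Total: 30.

30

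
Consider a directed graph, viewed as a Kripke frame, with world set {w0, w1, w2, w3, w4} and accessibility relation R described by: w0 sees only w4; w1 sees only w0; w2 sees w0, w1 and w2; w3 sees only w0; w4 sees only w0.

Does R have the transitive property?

No

Transitive: no — w1 R w0 and w0 R w4, but not w1 R w4.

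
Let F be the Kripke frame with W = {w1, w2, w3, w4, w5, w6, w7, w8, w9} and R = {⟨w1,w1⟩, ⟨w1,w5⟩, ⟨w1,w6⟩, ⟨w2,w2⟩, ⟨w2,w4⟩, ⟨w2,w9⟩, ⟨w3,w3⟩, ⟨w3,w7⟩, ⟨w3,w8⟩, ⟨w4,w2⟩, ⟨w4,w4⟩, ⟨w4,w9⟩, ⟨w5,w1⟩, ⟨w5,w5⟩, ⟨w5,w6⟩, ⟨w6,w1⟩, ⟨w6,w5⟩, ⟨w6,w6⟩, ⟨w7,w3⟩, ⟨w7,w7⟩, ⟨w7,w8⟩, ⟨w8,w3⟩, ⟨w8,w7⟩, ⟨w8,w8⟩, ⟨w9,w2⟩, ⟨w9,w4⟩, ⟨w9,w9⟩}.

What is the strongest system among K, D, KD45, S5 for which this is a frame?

S5

Serial (axiom D): yes — every world has a successor (e.g. w1 R w1).
Euclidean (axiom 5): yes — any two successors of a common world are R-related.
Transitive (axiom 4): yes — every two-step R-path is closed by a direct edge.
Reflexive (axiom T): yes — every world is R-related to itself.
So F validates K, D, KD45, S5. The strongest is S5.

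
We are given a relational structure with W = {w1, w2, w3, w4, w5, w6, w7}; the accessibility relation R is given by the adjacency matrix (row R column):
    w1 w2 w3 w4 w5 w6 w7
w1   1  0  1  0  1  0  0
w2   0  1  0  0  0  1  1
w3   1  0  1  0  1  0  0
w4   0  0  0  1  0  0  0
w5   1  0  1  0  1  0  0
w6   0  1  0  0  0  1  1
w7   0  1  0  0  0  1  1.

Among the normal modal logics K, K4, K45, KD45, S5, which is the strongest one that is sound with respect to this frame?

S5

Transitive (axiom 4): yes — every two-step R-path is closed by a direct edge.
Euclidean (axiom 5): yes — any two successors of a common world are R-related.
Serial (axiom D): yes — every world has a successor (e.g. w1 R w1).
Reflexive (axiom T): yes — every world is R-related to itself.
So F validates K, K4, K45, KD45, S5. The strongest is S5.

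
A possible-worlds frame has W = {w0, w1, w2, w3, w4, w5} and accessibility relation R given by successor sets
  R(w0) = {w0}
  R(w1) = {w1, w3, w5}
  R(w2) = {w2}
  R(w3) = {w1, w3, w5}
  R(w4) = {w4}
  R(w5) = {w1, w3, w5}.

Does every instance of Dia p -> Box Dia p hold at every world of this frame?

The schema 5 characterises exactly the Euclidean frames.
Euclidean: yes — any two successors of a common world are R-related.

Yes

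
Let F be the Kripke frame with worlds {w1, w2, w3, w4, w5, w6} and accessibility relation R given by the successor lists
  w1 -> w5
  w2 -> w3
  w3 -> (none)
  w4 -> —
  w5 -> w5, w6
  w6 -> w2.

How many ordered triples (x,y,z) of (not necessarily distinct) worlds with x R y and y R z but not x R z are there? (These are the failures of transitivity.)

3

Enumerating: (w1,w5,w6), (w5,w6,w2), (w6,w2,w3).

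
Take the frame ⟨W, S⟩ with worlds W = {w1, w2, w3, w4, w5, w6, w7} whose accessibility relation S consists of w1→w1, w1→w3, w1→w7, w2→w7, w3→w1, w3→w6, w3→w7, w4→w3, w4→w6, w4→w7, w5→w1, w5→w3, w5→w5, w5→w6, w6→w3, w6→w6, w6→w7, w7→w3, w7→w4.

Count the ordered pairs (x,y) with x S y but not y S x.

8

Enumerating: (w1,w7), (w2,w7), (w4,w3), (w4,w6), (w5,w1), (w5,w3), (w5,w6), (w6,w7).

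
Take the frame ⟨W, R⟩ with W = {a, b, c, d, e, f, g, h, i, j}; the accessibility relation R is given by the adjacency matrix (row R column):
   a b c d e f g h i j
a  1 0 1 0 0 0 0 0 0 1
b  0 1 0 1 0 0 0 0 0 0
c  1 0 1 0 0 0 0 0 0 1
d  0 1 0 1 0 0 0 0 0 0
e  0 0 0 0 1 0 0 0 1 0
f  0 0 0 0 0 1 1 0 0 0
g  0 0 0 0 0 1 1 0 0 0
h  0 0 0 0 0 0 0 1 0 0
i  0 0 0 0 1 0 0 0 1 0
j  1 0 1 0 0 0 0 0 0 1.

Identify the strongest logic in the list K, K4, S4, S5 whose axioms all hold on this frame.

S5

Transitive (axiom 4): yes — every two-step R-path is closed by a direct edge.
Reflexive (axiom T): yes — every world is R-related to itself.
Euclidean (axiom 5): yes — any two successors of a common world are R-related.
So F validates K, K4, S4, S5. The strongest is S5.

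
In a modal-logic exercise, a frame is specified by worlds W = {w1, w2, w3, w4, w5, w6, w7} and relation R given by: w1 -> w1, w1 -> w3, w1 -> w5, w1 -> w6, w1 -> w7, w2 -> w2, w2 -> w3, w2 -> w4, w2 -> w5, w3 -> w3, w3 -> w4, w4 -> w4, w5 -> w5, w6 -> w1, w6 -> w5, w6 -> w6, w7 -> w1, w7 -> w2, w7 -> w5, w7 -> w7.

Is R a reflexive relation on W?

Reflexive: yes — every world is R-related to itself.

Yes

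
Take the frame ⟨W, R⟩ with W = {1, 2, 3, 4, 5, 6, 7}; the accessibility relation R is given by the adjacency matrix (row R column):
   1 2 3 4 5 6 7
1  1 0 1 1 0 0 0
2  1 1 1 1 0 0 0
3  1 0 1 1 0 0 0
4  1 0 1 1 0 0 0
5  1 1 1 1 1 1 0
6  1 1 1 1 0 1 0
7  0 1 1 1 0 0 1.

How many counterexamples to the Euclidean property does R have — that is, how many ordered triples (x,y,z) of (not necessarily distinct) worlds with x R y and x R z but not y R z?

Enumerating: (2,1,2), (2,3,2), (2,4,2), (5,1,2), (5,1,5), (5,1,6), (5,2,5), (5,2,6), (5,3,2), (5,3,5), (5,3,6), (5,4,2), … and 15 more.
Total: 27.

27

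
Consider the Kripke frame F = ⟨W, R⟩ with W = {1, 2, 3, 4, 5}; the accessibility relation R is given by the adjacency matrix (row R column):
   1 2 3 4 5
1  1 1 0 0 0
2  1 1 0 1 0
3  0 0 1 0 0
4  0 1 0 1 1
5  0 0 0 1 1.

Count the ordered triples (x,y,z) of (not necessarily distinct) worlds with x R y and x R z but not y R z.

4

Enumerating: (2,1,4), (2,4,1), (4,2,5), (4,5,2).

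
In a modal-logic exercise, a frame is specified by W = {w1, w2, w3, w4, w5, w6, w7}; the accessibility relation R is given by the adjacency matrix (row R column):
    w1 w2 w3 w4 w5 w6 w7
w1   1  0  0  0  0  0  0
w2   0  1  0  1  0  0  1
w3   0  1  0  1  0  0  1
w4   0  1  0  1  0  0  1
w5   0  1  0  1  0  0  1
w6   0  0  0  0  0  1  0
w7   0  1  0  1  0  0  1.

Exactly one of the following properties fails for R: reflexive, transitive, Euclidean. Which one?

Reflexive: no — w3 is not related to itself.
Transitive: yes — every two-step R-path is closed by a direct edge.
Euclidean: yes — any two successors of a common world are R-related.
Only reflexive fails.

reflexive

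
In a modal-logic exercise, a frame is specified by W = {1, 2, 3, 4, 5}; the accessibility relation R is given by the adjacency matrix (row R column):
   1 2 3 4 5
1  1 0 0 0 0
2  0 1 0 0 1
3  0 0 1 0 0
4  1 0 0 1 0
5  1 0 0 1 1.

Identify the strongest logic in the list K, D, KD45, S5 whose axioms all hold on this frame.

Serial (axiom D): yes — every world has a successor (e.g. 1 R 1).
Euclidean (axiom 5): no — 5 R 1 and 5 R 4, but not 1 R 4.
Transitive (axiom 4): no — 2 R 5 and 5 R 1, but not 2 R 1.
Reflexive (axiom T): yes — every world is R-related to itself.
So F validates K, D; KD45 would additionally require R to be Euclidean and transitive. The strongest is D.

D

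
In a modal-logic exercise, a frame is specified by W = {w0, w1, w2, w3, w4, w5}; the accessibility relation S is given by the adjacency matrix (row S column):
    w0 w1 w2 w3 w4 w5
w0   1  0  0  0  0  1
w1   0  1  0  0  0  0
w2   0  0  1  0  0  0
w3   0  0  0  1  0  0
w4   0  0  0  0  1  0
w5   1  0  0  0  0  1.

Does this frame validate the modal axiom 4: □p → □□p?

By correspondence theory, 4 is valid on a frame iff S is transitive.
Transitive: yes — every two-step S-path is closed by a direct edge.

Yes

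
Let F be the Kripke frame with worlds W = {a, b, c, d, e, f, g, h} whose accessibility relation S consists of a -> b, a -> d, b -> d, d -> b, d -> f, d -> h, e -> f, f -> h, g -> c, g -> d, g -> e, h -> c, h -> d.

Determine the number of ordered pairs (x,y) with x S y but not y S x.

9

Enumerating: (a,b), (a,d), (d,f), (e,f), (f,h), (g,c), (g,d), (g,e), (h,c).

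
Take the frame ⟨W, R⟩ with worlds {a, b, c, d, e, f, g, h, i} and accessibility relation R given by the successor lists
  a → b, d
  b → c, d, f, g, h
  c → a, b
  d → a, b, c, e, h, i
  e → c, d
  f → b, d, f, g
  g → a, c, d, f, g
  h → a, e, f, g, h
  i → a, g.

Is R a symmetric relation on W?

Symmetric: no — a R b but not b R a.

No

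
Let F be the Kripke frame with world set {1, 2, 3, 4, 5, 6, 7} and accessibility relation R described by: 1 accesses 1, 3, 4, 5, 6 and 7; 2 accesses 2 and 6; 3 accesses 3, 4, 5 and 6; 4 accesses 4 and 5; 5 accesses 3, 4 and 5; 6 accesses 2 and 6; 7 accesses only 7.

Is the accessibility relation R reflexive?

Reflexive: yes — every world is R-related to itself.

Yes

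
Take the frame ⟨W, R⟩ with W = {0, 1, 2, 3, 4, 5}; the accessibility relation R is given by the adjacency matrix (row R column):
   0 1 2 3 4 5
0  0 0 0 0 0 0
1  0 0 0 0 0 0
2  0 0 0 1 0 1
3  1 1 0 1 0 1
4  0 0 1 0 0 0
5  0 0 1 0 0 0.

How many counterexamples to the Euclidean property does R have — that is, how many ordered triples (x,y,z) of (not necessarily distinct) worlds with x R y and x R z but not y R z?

16

Enumerating: (2,5,3), (2,5,5), (3,0,0), (3,0,1), (3,0,3), (3,0,5), (3,1,0), (3,1,1), (3,1,3), (3,1,5), (3,5,0), (3,5,1), (3,5,3), (3,5,5), (4,2,2), (5,2,2).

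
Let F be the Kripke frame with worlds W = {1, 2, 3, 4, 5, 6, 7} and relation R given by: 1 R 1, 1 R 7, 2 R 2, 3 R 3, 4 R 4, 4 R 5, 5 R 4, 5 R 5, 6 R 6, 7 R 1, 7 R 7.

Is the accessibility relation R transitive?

Transitive: yes — every two-step R-path is closed by a direct edge.

Yes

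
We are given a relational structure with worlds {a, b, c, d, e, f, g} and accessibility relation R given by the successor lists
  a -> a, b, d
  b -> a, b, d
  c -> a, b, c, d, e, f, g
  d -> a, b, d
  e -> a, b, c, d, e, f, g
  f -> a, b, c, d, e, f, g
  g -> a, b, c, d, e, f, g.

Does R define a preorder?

Reflexive: yes — every world is R-related to itself.
Transitive: yes — every two-step R-path is closed by a direct edge.
So R is a preorder.

Yes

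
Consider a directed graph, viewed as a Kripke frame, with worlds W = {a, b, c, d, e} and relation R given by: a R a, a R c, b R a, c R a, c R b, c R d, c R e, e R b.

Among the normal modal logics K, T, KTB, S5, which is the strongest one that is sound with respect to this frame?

K

Reflexive (axiom T): no — b is not related to itself.
Symmetric (axiom B): no — b R a but not a R b.
Euclidean (axiom 5): no — c R a and c R b, but not a R b.
So F validates K; T would additionally require R to be reflexive. The strongest is K.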